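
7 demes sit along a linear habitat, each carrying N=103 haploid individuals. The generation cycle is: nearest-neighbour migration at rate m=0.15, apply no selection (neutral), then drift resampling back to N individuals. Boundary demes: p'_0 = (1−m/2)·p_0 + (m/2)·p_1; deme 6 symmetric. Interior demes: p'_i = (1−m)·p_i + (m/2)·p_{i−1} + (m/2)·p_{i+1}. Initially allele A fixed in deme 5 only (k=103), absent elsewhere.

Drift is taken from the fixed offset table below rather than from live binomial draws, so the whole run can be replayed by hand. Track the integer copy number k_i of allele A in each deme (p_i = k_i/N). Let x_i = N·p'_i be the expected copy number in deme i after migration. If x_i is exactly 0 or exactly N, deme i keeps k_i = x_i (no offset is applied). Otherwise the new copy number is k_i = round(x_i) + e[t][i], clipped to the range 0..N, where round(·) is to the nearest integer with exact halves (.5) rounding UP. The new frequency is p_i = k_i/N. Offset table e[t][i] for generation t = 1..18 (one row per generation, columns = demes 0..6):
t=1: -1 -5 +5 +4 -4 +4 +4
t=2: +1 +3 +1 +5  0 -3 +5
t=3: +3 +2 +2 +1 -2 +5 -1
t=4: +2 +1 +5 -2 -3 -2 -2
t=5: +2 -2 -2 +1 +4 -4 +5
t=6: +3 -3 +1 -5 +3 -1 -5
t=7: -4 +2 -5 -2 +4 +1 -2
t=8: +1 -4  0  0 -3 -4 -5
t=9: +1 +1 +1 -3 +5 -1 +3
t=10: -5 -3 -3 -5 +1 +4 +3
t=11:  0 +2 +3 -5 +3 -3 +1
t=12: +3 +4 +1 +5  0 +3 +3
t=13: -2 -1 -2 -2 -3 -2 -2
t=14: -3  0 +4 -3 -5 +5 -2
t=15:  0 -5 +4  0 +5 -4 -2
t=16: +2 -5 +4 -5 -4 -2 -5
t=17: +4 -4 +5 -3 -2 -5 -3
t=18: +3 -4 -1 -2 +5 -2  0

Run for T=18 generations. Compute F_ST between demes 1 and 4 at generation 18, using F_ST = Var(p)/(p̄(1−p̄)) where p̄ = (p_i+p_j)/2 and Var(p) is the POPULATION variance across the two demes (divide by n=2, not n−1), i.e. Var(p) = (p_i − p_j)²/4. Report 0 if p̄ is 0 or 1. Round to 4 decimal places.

0.1135

t=0: k=[0 0 0 0 0 103 0]
t=1: x=[0.0000 0.0000 0.0000 0.0000 7.7250 87.5500 7.7250] k=[0 0 0 0 4 92 12]
t=2: x=[0.0000 0.0000 0.0000 0.3000 10.3000 79.4000 18.0000] k=[0 0 0 5 10 76 23]
t=3: x=[0.0000 0.0000 0.3750 5.0000 14.5750 67.0750 26.9750] k=[0 0 2 6 13 72 26]
t=4: x=[0.0000 0.1500 2.1500 6.2250 16.9000 64.1250 29.4500] k=[0 1 7 4 14 62 27]
t=5: x=[0.0750 1.3750 6.3250 4.9750 16.8500 55.7750 29.6250] k=[2 0 4 6 21 52 35]
t=6: x=[1.8500 0.4500 3.8500 6.9750 22.2000 48.4000 36.2750] k=[5 0 5 2 25 47 31]
t=7: x=[4.6250 0.7500 4.4000 3.9500 24.9250 44.1500 32.2000] k=[1 3 0 2 29 45 30]
t=8: x=[1.1500 2.6250 0.3750 3.8750 28.1750 42.6750 31.1250] k=[2 0 0 4 25 39 26]
t=9: x=[1.8500 0.1500 0.3000 5.2750 24.4750 36.9750 26.9750] k=[3 1 1 2 29 36 30]
t=10: x=[2.8500 1.1500 1.0750 3.9500 27.5000 35.0250 30.4500] k=[0 0 0 0 29 39 33]
t=11: x=[0.0000 0.0000 0.0000 2.1750 27.5750 37.8000 33.4500] k=[0 0 0 0 31 35 34]
t=12: x=[0.0000 0.0000 0.0000 2.3250 28.9750 34.6250 34.0750] k=[0 0 0 7 29 38 37]
t=13: x=[0.0000 0.0000 0.5250 8.1250 28.0250 37.2500 37.0750] k=[0 0 0 6 25 35 35]
t=14: x=[0.0000 0.0000 0.4500 6.9750 24.3250 34.2500 35.0000] k=[0 0 4 4 19 39 33]
t=15: x=[0.0000 0.3000 3.7000 5.1250 19.3750 37.0500 33.4500] k=[0 0 8 5 24 33 31]
t=16: x=[0.0000 0.6000 7.1750 6.6500 23.2500 32.1750 31.1500] k=[0 0 11 2 19 30 26]
t=17: x=[0.0000 0.8250 9.5000 3.9500 18.5500 28.8750 26.3000] k=[0 0 15 1 17 24 23]
t=18: x=[0.0000 1.1250 12.8250 3.2500 16.3250 23.4000 23.0750] k=[0 0 12 1 21 21 23]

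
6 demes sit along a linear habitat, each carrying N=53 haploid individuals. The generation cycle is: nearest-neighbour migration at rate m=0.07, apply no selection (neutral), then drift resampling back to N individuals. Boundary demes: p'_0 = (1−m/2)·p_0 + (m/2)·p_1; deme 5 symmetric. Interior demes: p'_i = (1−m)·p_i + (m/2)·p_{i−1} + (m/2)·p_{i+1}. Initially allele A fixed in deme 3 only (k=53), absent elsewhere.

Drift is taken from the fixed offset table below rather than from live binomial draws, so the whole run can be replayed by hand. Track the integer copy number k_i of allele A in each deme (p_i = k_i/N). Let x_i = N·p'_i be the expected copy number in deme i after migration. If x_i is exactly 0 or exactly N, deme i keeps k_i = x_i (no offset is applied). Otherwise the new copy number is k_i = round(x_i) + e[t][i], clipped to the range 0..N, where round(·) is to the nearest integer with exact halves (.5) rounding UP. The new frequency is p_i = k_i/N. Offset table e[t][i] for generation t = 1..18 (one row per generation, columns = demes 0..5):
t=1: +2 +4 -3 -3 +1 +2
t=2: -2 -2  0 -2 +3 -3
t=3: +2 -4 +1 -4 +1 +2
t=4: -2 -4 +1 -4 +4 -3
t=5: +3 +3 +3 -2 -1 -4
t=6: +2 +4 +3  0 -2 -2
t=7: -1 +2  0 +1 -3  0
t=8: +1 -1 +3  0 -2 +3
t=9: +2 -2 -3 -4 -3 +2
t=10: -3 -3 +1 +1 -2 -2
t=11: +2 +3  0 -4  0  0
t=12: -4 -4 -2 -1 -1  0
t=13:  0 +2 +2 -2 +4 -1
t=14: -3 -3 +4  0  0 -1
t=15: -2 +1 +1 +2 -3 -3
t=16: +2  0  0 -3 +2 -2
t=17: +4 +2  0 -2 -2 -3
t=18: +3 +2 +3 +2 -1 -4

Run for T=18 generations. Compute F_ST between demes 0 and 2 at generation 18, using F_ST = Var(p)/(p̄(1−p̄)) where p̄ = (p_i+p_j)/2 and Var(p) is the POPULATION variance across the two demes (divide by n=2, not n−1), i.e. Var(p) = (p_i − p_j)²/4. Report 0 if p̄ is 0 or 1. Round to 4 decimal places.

0.0380

t=0: k=[0 0 0 53 0 0]
t=1: x=[0.0000 0.0000 1.8550 49.2900 1.8550 0.0000] k=[0 0 0 46 3 0]
t=2: x=[0.0000 0.0000 1.6100 42.8850 4.4000 0.1050] k=[0 0 2 41 7 0]
t=3: x=[0.0000 0.0700 3.2950 38.4450 7.9450 0.2450] k=[0 0 4 34 9 2]
t=4: x=[0.0000 0.1400 4.9100 32.0750 9.6300 2.2450] k=[0 0 6 28 14 0]
t=5: x=[0.0000 0.2100 6.5600 26.7400 14.0000 0.4900] k=[0 3 10 25 13 0]
t=6: x=[0.1050 3.1400 10.2800 24.0550 12.9650 0.4550] k=[2 7 13 24 11 0]
t=7: x=[2.1750 7.0350 13.1750 23.1600 11.0700 0.3850] k=[1 9 13 24 8 0]
t=8: x=[1.2800 8.8600 13.2450 23.0550 8.2800 0.2800] k=[2 8 16 23 6 3]
t=9: x=[2.2100 8.0700 15.9650 22.1600 6.4900 3.1050] k=[4 6 13 18 3 5]
t=10: x=[4.0700 6.1750 12.9300 17.3000 3.5950 4.9300] k=[1 3 14 18 2 3]
t=11: x=[1.0700 3.3150 13.7550 17.3000 2.5950 2.9650] k=[3 6 14 13 3 3]
t=12: x=[3.1050 6.1750 13.6850 12.6850 3.3500 3.0000] k=[0 2 12 12 2 3]
t=13: x=[0.0700 2.2800 11.6500 11.6500 2.3850 2.9650] k=[0 4 14 10 6 2]
t=14: x=[0.1400 4.2100 13.5100 10.0000 6.0000 2.1400] k=[0 1 18 10 6 1]
t=15: x=[0.0350 1.5600 17.1250 10.1400 5.9650 1.1750] k=[0 3 18 12 3 0]
t=16: x=[0.1050 3.4200 17.2650 11.8950 3.2100 0.1050] k=[2 3 17 9 5 0]
t=17: x=[2.0350 3.4550 16.2300 9.1400 4.9650 0.1750] k=[6 5 16 7 3 0]
t=18: x=[5.9650 5.4200 15.3000 7.1750 3.0350 0.1050] k=[9 7 18 9 2 0]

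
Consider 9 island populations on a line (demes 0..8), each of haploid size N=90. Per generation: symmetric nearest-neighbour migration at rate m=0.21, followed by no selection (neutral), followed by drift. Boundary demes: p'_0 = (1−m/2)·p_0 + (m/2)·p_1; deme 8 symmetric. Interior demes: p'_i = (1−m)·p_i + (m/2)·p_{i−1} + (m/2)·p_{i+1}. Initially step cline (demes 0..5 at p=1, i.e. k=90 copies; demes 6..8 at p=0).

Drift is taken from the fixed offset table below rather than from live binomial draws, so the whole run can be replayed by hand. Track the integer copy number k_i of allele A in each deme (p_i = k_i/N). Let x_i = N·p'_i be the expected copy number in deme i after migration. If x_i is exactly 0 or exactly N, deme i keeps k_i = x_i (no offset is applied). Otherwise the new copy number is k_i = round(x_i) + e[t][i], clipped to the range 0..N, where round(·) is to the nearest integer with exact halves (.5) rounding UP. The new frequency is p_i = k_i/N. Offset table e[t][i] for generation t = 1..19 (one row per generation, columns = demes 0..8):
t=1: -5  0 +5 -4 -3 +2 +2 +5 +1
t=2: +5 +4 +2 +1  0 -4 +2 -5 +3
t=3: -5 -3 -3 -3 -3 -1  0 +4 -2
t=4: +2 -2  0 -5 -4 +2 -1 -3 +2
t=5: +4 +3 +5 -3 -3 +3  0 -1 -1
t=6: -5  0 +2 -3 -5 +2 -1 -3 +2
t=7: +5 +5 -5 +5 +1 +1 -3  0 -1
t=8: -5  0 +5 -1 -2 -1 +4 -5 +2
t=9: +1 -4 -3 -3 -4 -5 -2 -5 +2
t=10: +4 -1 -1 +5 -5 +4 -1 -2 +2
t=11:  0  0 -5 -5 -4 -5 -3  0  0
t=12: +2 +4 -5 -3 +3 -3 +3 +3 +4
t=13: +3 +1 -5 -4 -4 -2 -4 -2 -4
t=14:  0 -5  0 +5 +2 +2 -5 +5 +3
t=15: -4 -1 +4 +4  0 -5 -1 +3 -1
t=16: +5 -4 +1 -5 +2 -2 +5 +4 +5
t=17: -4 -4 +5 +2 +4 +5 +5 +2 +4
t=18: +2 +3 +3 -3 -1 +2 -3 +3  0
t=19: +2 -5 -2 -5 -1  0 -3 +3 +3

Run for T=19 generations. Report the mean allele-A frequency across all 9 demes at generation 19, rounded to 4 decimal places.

t=0: k=[90 90 90 90 90 90 0 0 0]
t=1: x=[90.0000 90.0000 90.0000 90.0000 90.0000 80.5500 9.4500 0.0000 0.0000] k=[90 90 90 90 90 83 11 0 0]
t=2: x=[90.0000 90.0000 90.0000 90.0000 89.2650 76.1750 17.4050 1.1550 0.0000] k=[90 90 90 90 89 72 19 0 0]
t=3: x=[90.0000 90.0000 90.0000 89.8950 87.3200 68.2200 22.5700 1.9950 0.0000] k=[90 90 90 87 84 67 23 6 0]
t=4: x=[90.0000 90.0000 89.6850 87.0000 82.5300 64.1650 25.8350 7.1550 0.6300] k=[90 90 90 82 79 66 25 4 3]
t=5: x=[90.0000 90.0000 89.1600 82.5250 77.9500 63.0600 27.1000 6.1000 3.1050] k=[90 90 90 80 75 66 27 5 2]
t=6: x=[90.0000 90.0000 88.9500 80.5250 74.5800 62.8500 28.7850 6.9950 2.3150] k=[90 90 90 78 70 65 28 4 4]
t=7: x=[90.0000 90.0000 88.7400 78.4200 70.3150 61.6400 29.3650 6.5200 4.0000] k=[90 90 84 83 71 63 26 7 3]
t=8: x=[90.0000 89.3700 84.5250 81.8450 71.4200 59.9550 27.8900 8.5750 3.4200] k=[90 89 90 81 69 59 32 4 5]
t=9: x=[89.8950 89.2100 88.9500 80.6850 69.2100 57.2150 31.8950 7.0450 4.8950] k=[90 85 86 78 65 52 30 2 7]
t=10: x=[89.4750 85.6300 85.0550 77.4750 65.0000 51.0550 29.3700 5.4650 6.4750] k=[90 85 84 82 60 55 28 3 8]
t=11: x=[89.4750 85.4200 83.8950 79.9000 61.7850 52.6900 28.2100 6.1500 7.4750] k=[89 85 79 75 58 48 25 6 7]
t=12: x=[88.5800 84.7900 79.2100 73.6350 58.7350 46.6350 25.4200 8.1000 6.8950] k=[90 89 74 71 62 44 28 11 11]
t=13: x=[89.8950 87.5300 75.2600 70.3700 61.0550 44.2100 27.8950 12.7850 11.0000] k=[90 89 70 66 57 42 24 11 7]
t=14: x=[89.8950 87.1100 71.5750 65.4750 56.3700 41.6850 24.5250 11.9450 7.4200] k=[90 82 72 70 58 44 20 17 10]
t=15: x=[89.1600 81.7900 72.8400 68.9500 57.7900 42.9500 22.2050 16.5800 10.7350] k=[85 81 77 73 58 38 21 20 10]
t=16: x=[84.5800 81.0000 77.0000 71.8450 57.4750 38.3150 22.6800 19.0550 11.0500] k=[90 77 78 67 59 36 28 23 16]
t=17: x=[88.6350 78.4700 76.7400 67.3150 57.4250 37.5750 28.3150 22.7900 16.7350] k=[85 74 82 69 61 43 33 25 21]
t=18: x=[83.8450 75.9950 79.7950 69.5250 59.9500 43.8400 33.2100 25.4200 21.4200] k=[86 79 83 67 59 46 30 28 21]
t=19: x=[85.2650 80.1550 80.9000 67.8400 58.4750 45.6850 31.4700 27.4750 21.7350] k=[87 75 79 63 57 46 28 30 25]

0.6049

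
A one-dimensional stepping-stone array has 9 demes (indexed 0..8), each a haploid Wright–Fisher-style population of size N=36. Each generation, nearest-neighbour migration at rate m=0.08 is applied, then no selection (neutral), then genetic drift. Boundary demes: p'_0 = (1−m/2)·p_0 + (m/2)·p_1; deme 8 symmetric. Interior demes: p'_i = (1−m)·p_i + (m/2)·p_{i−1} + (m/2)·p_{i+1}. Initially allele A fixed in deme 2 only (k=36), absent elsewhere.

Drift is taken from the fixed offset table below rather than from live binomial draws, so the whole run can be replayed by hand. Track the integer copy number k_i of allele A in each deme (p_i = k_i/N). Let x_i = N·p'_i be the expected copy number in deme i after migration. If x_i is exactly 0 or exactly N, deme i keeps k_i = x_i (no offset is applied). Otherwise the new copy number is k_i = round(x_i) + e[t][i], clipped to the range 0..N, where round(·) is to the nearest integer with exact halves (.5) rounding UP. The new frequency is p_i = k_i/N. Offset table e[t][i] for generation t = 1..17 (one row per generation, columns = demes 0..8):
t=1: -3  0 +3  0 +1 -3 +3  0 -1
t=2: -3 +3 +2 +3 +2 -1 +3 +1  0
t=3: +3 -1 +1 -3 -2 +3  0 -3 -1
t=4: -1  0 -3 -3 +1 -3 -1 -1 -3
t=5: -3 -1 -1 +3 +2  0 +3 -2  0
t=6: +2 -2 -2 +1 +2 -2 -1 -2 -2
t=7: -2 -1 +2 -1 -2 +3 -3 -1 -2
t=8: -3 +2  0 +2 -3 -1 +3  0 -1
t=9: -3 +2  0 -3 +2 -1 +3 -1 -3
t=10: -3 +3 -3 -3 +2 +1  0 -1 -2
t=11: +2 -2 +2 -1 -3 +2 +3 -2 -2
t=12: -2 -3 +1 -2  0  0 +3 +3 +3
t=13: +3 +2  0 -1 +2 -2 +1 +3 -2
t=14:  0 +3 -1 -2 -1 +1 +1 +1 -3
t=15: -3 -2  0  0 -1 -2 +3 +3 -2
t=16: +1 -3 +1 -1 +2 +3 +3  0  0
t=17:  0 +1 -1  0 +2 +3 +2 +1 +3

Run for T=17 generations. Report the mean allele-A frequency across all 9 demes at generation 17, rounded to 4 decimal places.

0.2130

t=0: k=[0 0 36 0 0 0 0 0 0]
t=1: x=[0.0000 1.4400 33.1200 1.4400 0.0000 0.0000 0.0000 0.0000 0.0000] k=[0 1 36 1 0 0 0 0 0]
t=2: x=[0.0400 2.3600 33.2000 2.3600 0.0400 0.0000 0.0000 0.0000 0.0000] k=[0 5 35 5 2 0 0 0 0]
t=3: x=[0.2000 6.0000 32.6000 6.0800 2.0400 0.0800 0.0000 0.0000 0.0000] k=[3 5 34 3 0 3 0 0 0]
t=4: x=[3.0800 6.0800 31.6000 4.1200 0.2400 2.7600 0.1200 0.0000 0.0000] k=[2 6 29 1 1 0 0 0 0]
t=5: x=[2.1600 6.7600 26.9600 2.1200 0.9600 0.0400 0.0000 0.0000 0.0000] k=[0 6 26 5 3 0 0 0 0]
t=6: x=[0.2400 6.5600 24.3600 5.7600 2.9600 0.1200 0.0000 0.0000 0.0000] k=[2 5 22 7 5 0 0 0 0]
t=7: x=[2.1200 5.5600 20.7200 7.5200 4.8800 0.2000 0.0000 0.0000 0.0000] k=[0 5 23 7 3 3 0 0 0]
t=8: x=[0.2000 5.5200 21.6400 7.4800 3.1600 2.8800 0.1200 0.0000 0.0000] k=[0 8 22 9 0 2 3 0 0]
t=9: x=[0.3200 8.2400 20.9200 9.1600 0.4400 1.9600 2.8400 0.1200 0.0000] k=[0 10 21 6 2 1 6 0 0]
t=10: x=[0.4000 10.0400 19.9600 6.4400 2.1200 1.2400 5.5600 0.2400 0.0000] k=[0 13 17 3 4 2 6 0 0]
t=11: x=[0.5200 12.6400 16.2800 3.6000 3.8800 2.2400 5.6000 0.2400 0.0000] k=[3 11 18 3 1 4 9 0 0]
t=12: x=[3.3200 10.9600 17.1200 3.5200 1.2000 4.0800 8.4400 0.3600 0.0000] k=[1 8 18 2 1 4 11 3 0]
t=13: x=[1.2800 8.1200 16.9600 2.6000 1.1600 4.1600 10.4000 3.2000 0.1200] k=[4 10 17 2 3 2 11 6 0]
t=14: x=[4.2400 10.0400 16.1200 2.6400 2.9200 2.4000 10.4400 5.9600 0.2400] k=[4 13 15 1 2 3 11 7 0]
t=15: x=[4.3600 12.7200 14.3600 1.6000 2.0000 3.2800 10.5200 6.8800 0.2800] k=[1 11 14 2 1 1 14 10 0]
t=16: x=[1.4000 10.7200 13.4000 2.4400 1.0400 1.5200 13.3200 9.7600 0.4000] k=[2 8 14 1 3 5 16 10 0]
t=17: x=[2.2400 8.0000 13.2400 1.6000 3.0000 5.3600 15.3200 9.8400 0.4000] k=[2 9 12 2 5 8 17 11 3]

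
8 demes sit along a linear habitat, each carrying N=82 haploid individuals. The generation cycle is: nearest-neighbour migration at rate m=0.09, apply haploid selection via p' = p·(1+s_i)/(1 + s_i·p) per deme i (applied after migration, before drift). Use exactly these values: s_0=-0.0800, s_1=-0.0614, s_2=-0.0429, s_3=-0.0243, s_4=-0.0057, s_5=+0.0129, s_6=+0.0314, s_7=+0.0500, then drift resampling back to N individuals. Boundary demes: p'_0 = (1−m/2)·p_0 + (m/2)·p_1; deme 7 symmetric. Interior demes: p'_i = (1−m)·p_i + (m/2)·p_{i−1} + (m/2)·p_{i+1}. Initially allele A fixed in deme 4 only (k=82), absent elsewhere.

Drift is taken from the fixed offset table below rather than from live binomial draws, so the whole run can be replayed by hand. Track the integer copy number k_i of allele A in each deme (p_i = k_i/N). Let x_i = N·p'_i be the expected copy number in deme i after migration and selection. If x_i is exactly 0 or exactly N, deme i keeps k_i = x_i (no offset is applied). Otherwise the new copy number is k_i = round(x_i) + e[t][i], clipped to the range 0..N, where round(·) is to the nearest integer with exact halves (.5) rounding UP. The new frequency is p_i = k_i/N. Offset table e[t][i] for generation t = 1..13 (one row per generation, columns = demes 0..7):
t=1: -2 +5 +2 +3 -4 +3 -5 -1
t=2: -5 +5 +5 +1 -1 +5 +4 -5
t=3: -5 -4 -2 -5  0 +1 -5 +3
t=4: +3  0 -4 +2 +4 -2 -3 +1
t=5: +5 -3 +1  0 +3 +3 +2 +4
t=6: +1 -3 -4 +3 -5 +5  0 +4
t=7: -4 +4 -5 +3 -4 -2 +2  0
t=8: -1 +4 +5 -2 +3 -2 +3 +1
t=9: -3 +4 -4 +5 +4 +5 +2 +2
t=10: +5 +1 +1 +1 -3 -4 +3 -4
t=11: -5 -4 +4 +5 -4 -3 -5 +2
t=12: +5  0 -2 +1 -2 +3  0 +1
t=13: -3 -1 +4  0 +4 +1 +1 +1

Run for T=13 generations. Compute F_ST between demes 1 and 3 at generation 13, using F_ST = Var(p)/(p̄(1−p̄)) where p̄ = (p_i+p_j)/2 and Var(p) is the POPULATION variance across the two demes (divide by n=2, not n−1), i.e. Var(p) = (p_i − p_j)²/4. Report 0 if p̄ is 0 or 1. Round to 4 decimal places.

t=0: k=[0 0 0 0 82 0 0 0]
t=1: x=[0.0000 0.0000 0.0000 3.6043 74.5815 3.7354 0.0000 0.0000] k=[0 0 0 7 71 7 0 0]
t=2: x=[0.0000 0.0000 0.3015 9.3591 65.1636 9.6738 0.3249 0.0000] k=[0 0 5 10 64 15 4 0]
t=3: x=[0.0000 0.2112 4.7981 11.9516 59.2712 16.8812 4.4431 0.1890] k=[0 0 3 7 59 18 0 3]
t=4: x=[0.0000 0.1267 2.9190 8.9617 54.7110 19.2230 0.9743 3.0030] k=[0 0 0 11 59 17 0 4]
t=5: x=[0.0000 0.0000 0.4739 12.4038 54.8463 18.3066 0.9743 4.0017] k=[0 0 1 12 58 21 3 8]
t=6: x=[0.0000 0.0422 1.3888 13.2986 54.1600 22.0611 4.1553 8.1252] k=[0 0 0 16 49 27 4 12]
t=7: x=[0.0000 0.0000 0.6894 16.4393 46.4099 27.1874 5.5529 12.1359] k=[0 0 0 19 42 25 8 12]
t=8: x=[0.0000 0.0000 0.8187 18.8209 40.0829 25.2233 9.1944 12.3222] k=[0 0 6 17 43 23 12 13]
t=9: x=[0.0000 0.2535 5.9774 17.3363 40.8128 23.6200 12.8719 13.4961] k=[0 4 2 22 45 29 15 15]
t=10: x=[0.1656 3.5108 2.8662 21.7397 43.1281 29.3310 16.0249 15.6073] k=[5 5 4 23 40 25 19 12]
t=11: x=[4.6225 4.6681 4.7018 22.5061 38.4433 25.6303 19.4093 12.8344] k=[0 1 9 28 34 23 14 15]
t=12: x=[0.0414 1.2355 9.1330 26.9679 33.1221 23.3032 14.8217 15.5609] k=[5 1 7 28 31 26 15 17]
t=13: x=[4.4554 1.3624 7.3754 26.7448 30.5304 25.9568 15.9790 17.5743] k=[1 0 11 27 35 27 17 19]

0.1971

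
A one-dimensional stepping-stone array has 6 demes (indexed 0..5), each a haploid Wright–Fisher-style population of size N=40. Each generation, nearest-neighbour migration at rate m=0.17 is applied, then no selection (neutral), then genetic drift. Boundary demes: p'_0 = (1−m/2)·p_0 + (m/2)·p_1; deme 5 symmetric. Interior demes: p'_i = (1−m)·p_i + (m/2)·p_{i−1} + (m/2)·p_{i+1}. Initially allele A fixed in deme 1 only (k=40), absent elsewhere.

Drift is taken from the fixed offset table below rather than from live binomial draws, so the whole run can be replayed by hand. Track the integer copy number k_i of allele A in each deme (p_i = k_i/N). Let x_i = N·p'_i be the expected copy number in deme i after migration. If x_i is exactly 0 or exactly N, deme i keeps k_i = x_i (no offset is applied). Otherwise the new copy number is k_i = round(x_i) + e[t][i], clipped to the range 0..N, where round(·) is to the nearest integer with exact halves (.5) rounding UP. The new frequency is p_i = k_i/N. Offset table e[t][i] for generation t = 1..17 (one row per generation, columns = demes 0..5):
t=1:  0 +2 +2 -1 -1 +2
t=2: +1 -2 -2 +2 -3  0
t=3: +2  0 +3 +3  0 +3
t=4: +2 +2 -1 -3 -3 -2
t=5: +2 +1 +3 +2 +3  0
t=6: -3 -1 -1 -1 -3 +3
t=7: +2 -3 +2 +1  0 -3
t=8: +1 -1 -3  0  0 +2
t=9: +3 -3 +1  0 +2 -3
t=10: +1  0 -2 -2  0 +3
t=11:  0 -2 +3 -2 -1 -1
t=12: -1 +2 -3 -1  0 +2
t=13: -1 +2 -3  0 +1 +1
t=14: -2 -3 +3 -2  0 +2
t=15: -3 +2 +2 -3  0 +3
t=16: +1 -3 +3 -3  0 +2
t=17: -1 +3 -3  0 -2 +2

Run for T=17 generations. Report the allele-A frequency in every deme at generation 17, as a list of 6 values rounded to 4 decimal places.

[0.3250, 0.3750, 0.2500, 0.0500, 0.0500, 0.3000]

t=0: k=[0 40 0 0 0 0]
t=1: x=[3.4000 33.2000 3.4000 0.0000 0.0000 0.0000] k=[3 35 5 0 0 0]
t=2: x=[5.7200 29.7300 7.1250 0.4250 0.0000 0.0000] k=[7 28 5 2 0 0]
t=3: x=[8.7850 24.2600 6.7000 2.0850 0.1700 0.0000] k=[11 24 10 5 0 0]
t=4: x=[12.1050 21.7050 10.7650 5.0000 0.4250 0.0000] k=[14 24 10 2 0 0]
t=5: x=[14.8500 21.9600 10.5100 2.5100 0.1700 0.0000] k=[17 23 14 5 3 0]
t=6: x=[17.5100 21.7250 14.0000 5.5950 2.9150 0.2550] k=[15 21 13 5 0 3]
t=7: x=[15.5100 19.8100 13.0000 5.2550 0.6800 2.7450] k=[18 17 15 6 1 0]
t=8: x=[17.9150 16.9150 14.4050 6.3400 1.3400 0.0850] k=[19 16 11 6 1 2]
t=9: x=[18.7450 15.8300 11.0000 6.0000 1.5100 1.9150] k=[22 13 12 6 4 0]
t=10: x=[21.2350 13.6800 11.5750 6.3400 3.8300 0.3400] k=[22 14 10 4 4 3]
t=11: x=[21.3200 14.3400 9.8300 4.5100 3.9150 3.0850] k=[21 12 13 3 3 2]
t=12: x=[20.2350 12.8500 12.0650 3.8500 2.9150 2.0850] k=[19 15 9 3 3 4]
t=13: x=[18.6600 14.8300 9.0000 3.5100 3.0850 3.9150] k=[18 17 6 4 4 5]
t=14: x=[17.9150 16.1500 6.7650 4.1700 4.0850 4.9150] k=[16 13 10 2 4 7]
t=15: x=[15.7450 13.0000 9.5750 2.8500 4.0850 6.7450] k=[13 15 12 0 4 10]
t=16: x=[13.1700 14.5750 11.2350 1.3600 4.1700 9.4900] k=[14 12 14 0 4 11]
t=17: x=[13.8300 12.3400 12.6400 1.5300 4.2550 10.4050] k=[13 15 10 2 2 12]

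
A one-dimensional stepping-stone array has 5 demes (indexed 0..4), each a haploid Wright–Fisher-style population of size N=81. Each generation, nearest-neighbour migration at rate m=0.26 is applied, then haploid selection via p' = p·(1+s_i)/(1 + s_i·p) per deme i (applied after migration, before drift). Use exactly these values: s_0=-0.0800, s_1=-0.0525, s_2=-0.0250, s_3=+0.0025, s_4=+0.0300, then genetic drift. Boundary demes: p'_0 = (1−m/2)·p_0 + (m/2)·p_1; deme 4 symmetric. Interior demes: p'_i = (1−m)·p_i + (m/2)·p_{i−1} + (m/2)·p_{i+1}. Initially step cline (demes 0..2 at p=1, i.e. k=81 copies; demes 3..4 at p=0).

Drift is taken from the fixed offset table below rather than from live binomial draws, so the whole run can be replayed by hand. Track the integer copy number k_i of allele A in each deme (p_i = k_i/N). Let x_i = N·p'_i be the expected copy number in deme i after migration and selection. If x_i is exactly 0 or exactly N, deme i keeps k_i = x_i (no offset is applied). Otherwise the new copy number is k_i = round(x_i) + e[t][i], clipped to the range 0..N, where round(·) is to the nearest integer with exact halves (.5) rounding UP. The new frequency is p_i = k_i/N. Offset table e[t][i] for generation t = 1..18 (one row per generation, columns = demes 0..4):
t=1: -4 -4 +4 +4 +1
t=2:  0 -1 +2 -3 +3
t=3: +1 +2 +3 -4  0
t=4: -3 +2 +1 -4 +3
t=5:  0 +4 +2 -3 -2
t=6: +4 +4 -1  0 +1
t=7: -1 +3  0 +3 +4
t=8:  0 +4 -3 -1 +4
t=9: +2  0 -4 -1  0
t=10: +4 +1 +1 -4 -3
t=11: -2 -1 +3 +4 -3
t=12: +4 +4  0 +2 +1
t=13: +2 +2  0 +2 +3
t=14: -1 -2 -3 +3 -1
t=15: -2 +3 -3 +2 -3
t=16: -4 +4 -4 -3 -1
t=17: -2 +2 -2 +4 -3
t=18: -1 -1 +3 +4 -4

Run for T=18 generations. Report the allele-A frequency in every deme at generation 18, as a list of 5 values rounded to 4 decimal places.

t=0: k=[81 81 81 0 0]
t=1: x=[81.0000 81.0000 70.2359 10.5529 0.0000] k=[81 81 74 15 0]
t=2: x=[81.0000 80.0402 66.9484 20.7585 2.0071] k=[81 79 69 18 5]
t=3: x=[80.7175 77.7982 63.3226 22.9811 6.8737] k=[81 80 66 19 7]
t=4: x=[80.8587 78.1662 61.3355 23.5917 8.7889] k=[78 80 62 20 12]
t=5: x=[78.0305 77.2099 58.4706 24.4626 13.3666] k=[78 81 60 21 11]
t=6: x=[78.1710 77.7141 57.2371 24.8130 12.6115] k=[81 81 56 25 14]
t=7: x=[81.0000 77.5775 54.7730 27.6455 15.8026] k=[81 81 55 31 20]
t=8: x=[81.0000 77.4409 54.8134 32.7387 21.8991] k=[81 81 52 32 26]
t=9: x=[81.0000 77.0313 52.7057 33.8692 27.3125] k=[81 77 49 33 27]
t=10: x=[80.4351 73.5219 50.0775 34.3494 28.3220] k=[81 75 51 30 25]
t=11: x=[80.1529 72.2478 50.9128 32.1284 26.1709] k=[78 71 54 36 23]
t=12: x=[76.7678 69.1654 53.4113 36.7001 25.2003] k=[81 73 53 39 26]
t=13: x=[79.8708 70.9758 53.3206 39.1805 28.2312] k=[81 73 53 41 31]
t=14: x=[79.8708 70.9758 53.5827 41.3105 32.8757] k=[79 69 51 44 32]
t=15: x=[77.4257 67.3591 51.9601 43.4003 34.1424] k=[75 70 49 45 31]
t=16: x=[73.8230 67.3177 50.7316 43.7502 33.3986] k=[70 71 47 41 32]
t=17: x=[69.3211 67.1414 48.8504 40.6606 33.7505] k=[67 69 47 45 31]
t=18: x=[66.2823 65.2056 49.1118 43.4903 33.3986] k=[65 64 52 47 29]

[0.8025, 0.7901, 0.6420, 0.5802, 0.3580]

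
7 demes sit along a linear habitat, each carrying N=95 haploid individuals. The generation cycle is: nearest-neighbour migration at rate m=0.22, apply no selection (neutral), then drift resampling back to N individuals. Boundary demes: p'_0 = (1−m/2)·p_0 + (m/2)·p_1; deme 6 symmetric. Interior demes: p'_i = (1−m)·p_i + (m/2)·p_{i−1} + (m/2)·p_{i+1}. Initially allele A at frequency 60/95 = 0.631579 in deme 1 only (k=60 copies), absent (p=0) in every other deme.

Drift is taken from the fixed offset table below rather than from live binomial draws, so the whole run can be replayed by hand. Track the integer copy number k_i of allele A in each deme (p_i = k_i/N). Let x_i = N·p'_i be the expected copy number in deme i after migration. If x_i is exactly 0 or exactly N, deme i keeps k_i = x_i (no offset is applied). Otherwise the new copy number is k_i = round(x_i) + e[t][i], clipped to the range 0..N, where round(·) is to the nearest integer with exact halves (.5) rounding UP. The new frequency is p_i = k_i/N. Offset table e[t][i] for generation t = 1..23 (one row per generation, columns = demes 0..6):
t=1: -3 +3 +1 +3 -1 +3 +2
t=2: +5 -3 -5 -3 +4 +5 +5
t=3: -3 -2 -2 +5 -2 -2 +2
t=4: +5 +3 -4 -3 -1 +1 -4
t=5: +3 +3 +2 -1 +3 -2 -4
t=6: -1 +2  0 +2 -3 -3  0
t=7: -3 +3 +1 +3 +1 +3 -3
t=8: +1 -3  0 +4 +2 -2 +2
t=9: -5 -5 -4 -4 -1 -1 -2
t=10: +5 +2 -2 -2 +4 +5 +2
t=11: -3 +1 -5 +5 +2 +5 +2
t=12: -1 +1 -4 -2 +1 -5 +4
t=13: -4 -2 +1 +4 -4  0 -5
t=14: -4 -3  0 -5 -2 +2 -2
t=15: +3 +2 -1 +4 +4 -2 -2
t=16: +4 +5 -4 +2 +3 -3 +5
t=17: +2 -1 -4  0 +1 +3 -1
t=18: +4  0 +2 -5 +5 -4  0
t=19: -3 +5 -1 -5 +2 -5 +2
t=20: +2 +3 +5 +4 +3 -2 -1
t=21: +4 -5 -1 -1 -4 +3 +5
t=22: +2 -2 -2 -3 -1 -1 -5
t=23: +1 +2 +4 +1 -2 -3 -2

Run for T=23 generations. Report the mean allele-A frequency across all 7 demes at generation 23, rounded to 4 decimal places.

t=0: k=[0 60 0 0 0 0 0]
t=1: x=[6.6000 46.8000 6.6000 0.0000 0.0000 0.0000 0.0000] k=[4 50 8 0 0 0 0]
t=2: x=[9.0600 40.3200 11.7400 0.8800 0.0000 0.0000 0.0000] k=[14 37 7 0 0 0 0]
t=3: x=[16.5300 31.1700 9.5300 0.7700 0.0000 0.0000 0.0000] k=[14 29 8 6 0 0 0]
t=4: x=[15.6500 25.0400 10.0900 5.5600 0.6600 0.0000 0.0000] k=[21 28 6 3 0 0 0]
t=5: x=[21.7700 24.8100 8.0900 3.0000 0.3300 0.0000 0.0000] k=[25 28 10 2 3 0 0]
t=6: x=[25.3300 25.6900 11.1000 2.9900 2.5600 0.3300 0.0000] k=[24 28 11 5 0 0 0]
t=7: x=[24.4400 25.6900 12.2100 5.1100 0.5500 0.0000 0.0000] k=[21 29 13 8 2 0 0]
t=8: x=[21.8800 26.3600 14.2100 7.8900 2.4400 0.2200 0.0000] k=[23 23 14 12 4 0 0]
t=9: x=[23.0000 22.0100 14.7700 11.3400 4.4400 0.4400 0.0000] k=[18 17 11 7 3 0 0]
t=10: x=[17.8900 16.4500 11.2200 7.0000 3.1100 0.3300 0.0000] k=[23 18 9 5 7 5 0]
t=11: x=[22.4500 17.5600 9.5500 5.6600 6.5600 4.6700 0.5500] k=[19 19 5 11 9 10 3]
t=12: x=[19.0000 17.4600 7.2000 10.1200 9.3300 9.1200 3.7700] k=[18 18 3 8 10 4 8]
t=13: x=[18.0000 16.3500 5.2000 7.6700 9.1200 5.1000 7.5600] k=[14 14 6 12 5 5 3]
t=14: x=[14.0000 13.1200 7.5400 10.5700 5.7700 4.7800 3.2200] k=[10 10 8 6 4 7 1]
t=15: x=[10.0000 9.7800 8.0000 6.0000 4.5500 6.0100 1.6600] k=[13 12 7 10 9 4 0]
t=16: x=[12.8900 11.5600 7.8800 9.5600 8.5600 4.1100 0.4400] k=[17 17 4 12 12 1 5]
t=17: x=[17.0000 15.5700 6.3100 11.1200 10.7900 2.6500 4.5600] k=[19 15 2 11 12 6 4]
t=18: x=[18.5600 14.0100 4.4200 10.1200 11.2300 6.4400 4.2200] k=[23 14 6 5 16 2 4]
t=19: x=[22.0100 14.1100 6.7700 6.3200 13.2500 3.7600 3.7800] k=[19 19 6 1 15 0 6]
t=20: x=[19.0000 17.5700 6.8800 3.0900 11.8100 2.3100 5.3400] k=[21 21 12 7 15 0 4]
t=21: x=[21.0000 20.0100 12.4400 8.4300 12.4700 2.0900 3.5600] k=[25 15 11 7 8 5 9]
t=22: x=[23.9000 15.6600 11.0000 7.5500 7.5600 5.7700 8.5600] k=[26 14 9 5 7 5 4]
t=23: x=[24.6800 14.7700 9.1100 5.6600 6.5600 5.1100 4.1100] k=[26 17 13 7 5 2 2]

0.1083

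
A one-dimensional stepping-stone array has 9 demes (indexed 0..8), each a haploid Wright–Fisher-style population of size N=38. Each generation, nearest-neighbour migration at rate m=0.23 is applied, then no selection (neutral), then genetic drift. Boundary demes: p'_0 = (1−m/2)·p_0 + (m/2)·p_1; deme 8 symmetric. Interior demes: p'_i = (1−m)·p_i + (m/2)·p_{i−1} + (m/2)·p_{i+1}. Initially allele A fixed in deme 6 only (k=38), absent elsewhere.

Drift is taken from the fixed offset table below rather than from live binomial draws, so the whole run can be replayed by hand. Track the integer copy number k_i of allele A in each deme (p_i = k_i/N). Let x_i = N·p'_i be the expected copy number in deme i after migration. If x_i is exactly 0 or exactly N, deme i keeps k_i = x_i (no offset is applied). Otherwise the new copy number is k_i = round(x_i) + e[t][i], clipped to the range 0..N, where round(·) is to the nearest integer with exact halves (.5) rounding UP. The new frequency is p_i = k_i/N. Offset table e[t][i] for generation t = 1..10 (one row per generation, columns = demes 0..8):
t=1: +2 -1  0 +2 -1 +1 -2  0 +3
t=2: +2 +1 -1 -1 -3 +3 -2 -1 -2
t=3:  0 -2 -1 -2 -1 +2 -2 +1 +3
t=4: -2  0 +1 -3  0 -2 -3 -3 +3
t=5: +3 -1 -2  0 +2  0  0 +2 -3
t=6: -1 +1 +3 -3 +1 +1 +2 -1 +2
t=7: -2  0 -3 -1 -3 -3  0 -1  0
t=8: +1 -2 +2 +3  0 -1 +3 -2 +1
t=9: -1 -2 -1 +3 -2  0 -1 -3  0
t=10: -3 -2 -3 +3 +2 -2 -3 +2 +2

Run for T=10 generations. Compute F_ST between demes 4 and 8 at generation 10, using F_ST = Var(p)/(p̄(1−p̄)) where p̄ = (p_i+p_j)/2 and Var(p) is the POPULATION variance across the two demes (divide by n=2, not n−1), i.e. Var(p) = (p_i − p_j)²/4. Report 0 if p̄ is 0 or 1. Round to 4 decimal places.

t=0: k=[0 0 0 0 0 0 38 0 0]
t=1: x=[0.0000 0.0000 0.0000 0.0000 0.0000 4.3700 29.2600 4.3700 0.0000] k=[0 0 0 0 0 5 27 4 0]
t=2: x=[0.0000 0.0000 0.0000 0.0000 0.5750 6.9550 21.8250 6.1850 0.4600] k=[0 0 0 0 0 10 20 5 0]
t=3: x=[0.0000 0.0000 0.0000 0.0000 1.1500 10.0000 17.1250 6.1500 0.5750] k=[0 0 0 0 0 12 15 7 4]
t=4: x=[0.0000 0.0000 0.0000 0.0000 1.3800 10.9650 13.7350 7.5750 4.3450] k=[0 0 0 0 1 9 11 5 7]
t=5: x=[0.0000 0.0000 0.0000 0.1150 1.8050 8.3100 10.0800 5.9200 6.7700] k=[0 0 0 0 4 8 10 8 4]
t=6: x=[0.0000 0.0000 0.0000 0.4600 4.0000 7.7700 9.5400 7.7700 4.4600] k=[0 0 0 0 5 9 12 7 6]
t=7: x=[0.0000 0.0000 0.0000 0.5750 4.8850 8.8850 11.0800 7.4600 6.1150] k=[0 0 0 0 2 6 11 6 6]
t=8: x=[0.0000 0.0000 0.0000 0.2300 2.2300 6.1150 9.8500 6.5750 6.0000] k=[0 0 0 3 2 5 13 5 7]
t=9: x=[0.0000 0.0000 0.3450 2.5400 2.4600 5.5750 11.1600 6.1500 6.7700] k=[0 0 0 6 0 6 10 3 7]
t=10: x=[0.0000 0.0000 0.6900 4.6200 1.3800 5.7700 8.7350 4.2650 6.5400] k=[0 0 0 8 3 4 6 6 9]

0.0469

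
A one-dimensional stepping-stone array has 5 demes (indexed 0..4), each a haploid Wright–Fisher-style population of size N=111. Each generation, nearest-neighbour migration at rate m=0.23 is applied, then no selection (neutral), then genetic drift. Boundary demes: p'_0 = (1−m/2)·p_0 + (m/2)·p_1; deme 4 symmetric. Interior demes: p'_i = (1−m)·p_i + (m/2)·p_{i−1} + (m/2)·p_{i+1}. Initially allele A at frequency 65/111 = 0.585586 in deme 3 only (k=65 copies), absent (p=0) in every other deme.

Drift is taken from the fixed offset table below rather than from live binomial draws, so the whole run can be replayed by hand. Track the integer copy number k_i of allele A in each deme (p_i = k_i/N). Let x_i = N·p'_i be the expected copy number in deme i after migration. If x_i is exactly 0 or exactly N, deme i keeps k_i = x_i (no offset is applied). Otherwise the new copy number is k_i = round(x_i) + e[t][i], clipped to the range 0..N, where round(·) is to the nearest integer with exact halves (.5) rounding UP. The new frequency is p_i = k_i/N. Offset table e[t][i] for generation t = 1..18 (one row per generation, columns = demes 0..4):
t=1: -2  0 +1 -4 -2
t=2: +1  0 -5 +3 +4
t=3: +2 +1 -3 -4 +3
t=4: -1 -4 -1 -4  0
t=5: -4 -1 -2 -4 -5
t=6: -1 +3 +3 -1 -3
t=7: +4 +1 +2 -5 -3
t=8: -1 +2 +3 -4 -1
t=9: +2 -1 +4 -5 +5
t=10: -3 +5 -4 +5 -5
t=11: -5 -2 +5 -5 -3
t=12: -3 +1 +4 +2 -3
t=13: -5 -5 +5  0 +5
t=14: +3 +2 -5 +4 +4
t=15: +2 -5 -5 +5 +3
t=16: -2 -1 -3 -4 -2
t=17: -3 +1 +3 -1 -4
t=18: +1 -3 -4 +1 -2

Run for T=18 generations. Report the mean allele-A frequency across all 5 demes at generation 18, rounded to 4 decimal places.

t=0: k=[0 0 0 65 0]
t=1: x=[0.0000 0.0000 7.4750 50.0500 7.4750] k=[0 0 8 46 5]
t=2: x=[0.0000 0.9200 11.4500 36.9150 9.7150] k=[0 1 6 40 14]
t=3: x=[0.1150 1.4600 9.3350 33.1000 16.9900] k=[2 2 6 29 20]
t=4: x=[2.0000 2.4600 8.1850 25.3200 21.0350] k=[1 0 7 21 21]
t=5: x=[0.8850 0.9200 7.8050 19.3900 21.0000] k=[0 0 6 15 16]
t=6: x=[0.0000 0.6900 6.3450 14.0800 15.8850] k=[0 4 9 13 13]
t=7: x=[0.4600 4.1150 8.8850 12.5400 13.0000] k=[4 5 11 8 10]
t=8: x=[4.1150 5.5750 9.9650 8.5750 9.7700] k=[3 8 13 5 9]
t=9: x=[3.5750 8.0000 11.5050 6.3800 8.5400] k=[6 7 16 1 14]
t=10: x=[6.1150 7.9200 13.2400 4.2200 12.5050] k=[3 13 9 9 8]
t=11: x=[4.1500 11.3900 9.4600 8.8850 8.1150] k=[0 9 14 4 5]
t=12: x=[1.0350 8.5400 12.2750 5.2650 4.8850] k=[0 10 16 7 2]
t=13: x=[1.1500 9.5400 14.2750 7.4600 2.5750] k=[0 5 19 7 8]
t=14: x=[0.5750 6.0350 16.0100 8.4950 7.8850] k=[4 8 11 12 12]
t=15: x=[4.4600 7.8850 10.7700 11.8850 12.0000] k=[6 3 6 17 15]
t=16: x=[5.6550 3.6900 6.9200 15.5050 15.2300] k=[4 3 4 12 13]
t=17: x=[3.8850 3.2300 4.8050 11.1950 12.8850] k=[1 4 8 10 9]
t=18: x=[1.3450 4.1150 7.7700 9.6550 9.1150] k=[2 1 4 11 7]

0.0450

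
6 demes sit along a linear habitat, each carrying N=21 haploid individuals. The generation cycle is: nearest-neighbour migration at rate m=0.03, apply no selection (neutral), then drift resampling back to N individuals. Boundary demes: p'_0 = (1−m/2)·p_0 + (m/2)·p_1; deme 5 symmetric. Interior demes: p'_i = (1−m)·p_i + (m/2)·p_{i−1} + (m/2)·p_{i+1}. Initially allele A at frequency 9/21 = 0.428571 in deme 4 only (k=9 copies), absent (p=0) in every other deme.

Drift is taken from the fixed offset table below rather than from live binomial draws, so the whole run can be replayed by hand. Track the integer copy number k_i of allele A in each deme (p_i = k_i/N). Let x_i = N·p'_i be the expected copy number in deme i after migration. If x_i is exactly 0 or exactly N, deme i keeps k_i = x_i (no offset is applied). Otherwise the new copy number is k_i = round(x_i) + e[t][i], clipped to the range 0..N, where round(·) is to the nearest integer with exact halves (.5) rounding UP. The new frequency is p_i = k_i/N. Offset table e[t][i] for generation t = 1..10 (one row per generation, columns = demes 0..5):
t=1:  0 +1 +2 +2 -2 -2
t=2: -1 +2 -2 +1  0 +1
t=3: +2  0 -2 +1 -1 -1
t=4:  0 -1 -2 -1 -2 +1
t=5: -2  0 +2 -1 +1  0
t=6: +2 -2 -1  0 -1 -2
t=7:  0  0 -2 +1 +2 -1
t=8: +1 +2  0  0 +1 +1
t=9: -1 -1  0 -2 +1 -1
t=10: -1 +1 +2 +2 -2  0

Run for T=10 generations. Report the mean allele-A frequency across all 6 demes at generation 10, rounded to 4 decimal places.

t=0: k=[0 0 0 0 9 0]
t=1: x=[0.0000 0.0000 0.0000 0.1350 8.7300 0.1350] k=[0 0 0 2 7 0]
t=2: x=[0.0000 0.0000 0.0300 2.0450 6.8200 0.1050] k=[0 0 0 3 7 1]
t=3: x=[0.0000 0.0000 0.0450 3.0150 6.8500 1.0900] k=[0 0 0 4 6 0]
t=4: x=[0.0000 0.0000 0.0600 3.9700 5.8800 0.0900] k=[0 0 0 3 4 1]
t=5: x=[0.0000 0.0000 0.0450 2.9700 3.9400 1.0450] k=[0 0 2 2 5 1]
t=6: x=[0.0000 0.0300 1.9700 2.0450 4.8950 1.0600] k=[0 0 1 2 4 0]
t=7: x=[0.0000 0.0150 1.0000 2.0150 3.9100 0.0600] k=[0 0 0 3 6 0]
t=8: x=[0.0000 0.0000 0.0450 3.0000 5.8650 0.0900] k=[0 0 0 3 7 1]
t=9: x=[0.0000 0.0000 0.0450 3.0150 6.8500 1.0900] k=[0 0 0 1 8 0]
t=10: x=[0.0000 0.0000 0.0150 1.0900 7.7750 0.1200] k=[0 0 2 3 6 0]

0.0873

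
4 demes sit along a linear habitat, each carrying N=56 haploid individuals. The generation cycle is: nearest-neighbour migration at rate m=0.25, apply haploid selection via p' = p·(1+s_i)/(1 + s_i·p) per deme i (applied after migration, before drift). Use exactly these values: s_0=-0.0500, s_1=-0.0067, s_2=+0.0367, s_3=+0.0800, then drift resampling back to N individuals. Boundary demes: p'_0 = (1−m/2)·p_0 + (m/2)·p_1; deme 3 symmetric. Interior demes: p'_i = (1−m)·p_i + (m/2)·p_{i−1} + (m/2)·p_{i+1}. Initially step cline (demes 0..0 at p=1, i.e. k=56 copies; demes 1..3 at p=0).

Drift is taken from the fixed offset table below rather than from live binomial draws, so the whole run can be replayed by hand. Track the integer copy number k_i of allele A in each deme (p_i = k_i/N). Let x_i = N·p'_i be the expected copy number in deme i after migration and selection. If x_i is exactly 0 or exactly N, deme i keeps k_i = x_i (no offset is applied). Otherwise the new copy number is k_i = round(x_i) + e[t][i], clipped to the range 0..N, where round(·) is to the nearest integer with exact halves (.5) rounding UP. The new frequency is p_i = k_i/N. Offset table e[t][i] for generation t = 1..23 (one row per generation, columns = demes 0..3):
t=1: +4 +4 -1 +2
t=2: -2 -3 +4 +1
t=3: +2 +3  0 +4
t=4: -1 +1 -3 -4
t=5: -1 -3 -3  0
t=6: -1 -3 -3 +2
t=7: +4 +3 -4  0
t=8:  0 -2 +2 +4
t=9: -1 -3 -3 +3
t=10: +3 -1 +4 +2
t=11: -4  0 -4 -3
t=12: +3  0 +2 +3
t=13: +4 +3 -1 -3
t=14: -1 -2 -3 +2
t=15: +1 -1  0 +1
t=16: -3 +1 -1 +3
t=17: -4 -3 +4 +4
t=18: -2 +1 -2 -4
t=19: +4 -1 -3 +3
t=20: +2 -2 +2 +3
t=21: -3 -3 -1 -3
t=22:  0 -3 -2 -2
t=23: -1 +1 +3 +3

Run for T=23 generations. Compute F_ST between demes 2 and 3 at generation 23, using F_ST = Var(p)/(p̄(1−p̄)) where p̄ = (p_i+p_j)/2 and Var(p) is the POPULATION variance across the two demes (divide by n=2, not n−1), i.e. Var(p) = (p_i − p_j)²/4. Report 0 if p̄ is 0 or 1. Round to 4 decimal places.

t=0: k=[56 0 0 0]
t=1: x=[48.6797 6.9589 0.0000 0.0000] k=[53 11 0 0]
t=2: x=[47.3826 14.8017 1.4242 0.0000] k=[45 12 5 0]
t=3: x=[40.3021 15.1755 5.4240 0.6744] k=[42 18 5 5]
t=4: x=[38.3867 19.2899 6.8384 5.3617] k=[37 20 4 1]
t=5: x=[34.1961 20.0384 5.8100 1.4821] k=[33 17 3 1]
t=6: x=[30.2883 17.1699 4.6514 1.3476] k=[29 14 2 3]
t=7: x=[26.4083 14.3033 3.7491 3.0923] k=[30 17 0 3]
t=8: x=[27.6569 16.4219 2.5875 2.8244] k=[28 14 5 7]
t=9: x=[25.5360 14.5525 6.5815 7.2204] k=[25 12 4 10]
t=10: x=[22.6796 12.5594 5.9386 9.8597] k=[26 12 10 12]
t=11: x=[23.5473 13.4312 10.8110 12.4805] k=[20 13 7 9]
t=12: x=[18.4844 13.0576 8.2503 9.3333] k=[21 13 10 12]
t=13: x=[19.3455 13.5558 10.9388 12.4805] k=[23 17 10 9]
t=14: x=[21.5659 16.7958 11.0666 9.7282] k=[21 15 8 12]
t=15: x=[19.5917 14.8017 9.6597 12.2193] k=[21 14 10 13]
t=16: x=[19.4686 14.3033 11.1943 13.3934] k=[16 15 10 16]
t=17: x=[15.2981 14.4279 11.7052 16.1188] k=[11 11 16 20]
t=18: x=[10.5537 11.5632 16.2882 20.4892] k=[9 13 14 16]
t=19: x=[9.1022 12.5594 14.5091 16.6357] k=[13 12 12 20]
t=20: x=[12.3735 12.0613 13.3632 19.9777] k=[14 10 15 23]
t=21: x=[12.9815 11.0652 15.7803 23.0360] k=[10 8 15 20]
t=22: x=[9.3438 9.0738 15.1449 20.3614] k=[9 6 13 18]
t=23: x=[8.2573 7.2077 13.1084 18.3105] k=[7 8 16 21]

0.0090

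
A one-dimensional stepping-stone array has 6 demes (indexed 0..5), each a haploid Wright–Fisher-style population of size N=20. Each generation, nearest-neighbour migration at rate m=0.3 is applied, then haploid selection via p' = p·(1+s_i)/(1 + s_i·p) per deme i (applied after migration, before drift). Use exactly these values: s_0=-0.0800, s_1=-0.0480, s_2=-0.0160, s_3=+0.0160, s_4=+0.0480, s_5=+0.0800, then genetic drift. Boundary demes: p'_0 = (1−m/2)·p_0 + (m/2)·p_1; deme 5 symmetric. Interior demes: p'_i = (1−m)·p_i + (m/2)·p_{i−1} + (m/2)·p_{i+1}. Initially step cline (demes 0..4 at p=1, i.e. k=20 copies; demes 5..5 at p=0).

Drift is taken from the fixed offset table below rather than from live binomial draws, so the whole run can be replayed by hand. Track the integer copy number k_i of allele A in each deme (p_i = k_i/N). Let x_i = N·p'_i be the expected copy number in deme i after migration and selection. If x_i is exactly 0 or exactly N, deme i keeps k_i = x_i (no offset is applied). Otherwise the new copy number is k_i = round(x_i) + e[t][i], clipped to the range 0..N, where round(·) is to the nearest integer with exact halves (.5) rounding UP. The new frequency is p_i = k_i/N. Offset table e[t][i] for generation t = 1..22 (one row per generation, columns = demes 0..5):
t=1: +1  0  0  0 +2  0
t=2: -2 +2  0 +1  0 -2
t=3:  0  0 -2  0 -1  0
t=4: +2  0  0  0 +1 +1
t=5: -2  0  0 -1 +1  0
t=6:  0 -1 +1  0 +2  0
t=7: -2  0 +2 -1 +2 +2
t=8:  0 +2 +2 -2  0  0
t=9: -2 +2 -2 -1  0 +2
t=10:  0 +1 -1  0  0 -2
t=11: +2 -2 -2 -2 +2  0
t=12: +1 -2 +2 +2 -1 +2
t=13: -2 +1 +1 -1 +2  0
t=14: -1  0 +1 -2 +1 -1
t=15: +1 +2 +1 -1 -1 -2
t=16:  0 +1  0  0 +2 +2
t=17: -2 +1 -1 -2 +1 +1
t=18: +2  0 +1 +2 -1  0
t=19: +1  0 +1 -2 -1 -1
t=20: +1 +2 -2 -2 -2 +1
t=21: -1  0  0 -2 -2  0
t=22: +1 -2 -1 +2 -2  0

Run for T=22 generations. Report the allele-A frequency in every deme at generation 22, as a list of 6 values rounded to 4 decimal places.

t=0: k=[20 20 20 20 20 0]
t=1: x=[20.0000 20.0000 20.0000 20.0000 17.1176 3.2016] k=[20 20 20 20 19 3]
t=2: x=[20.0000 20.0000 20.0000 19.8523 16.8756 5.7087] k=[20 20 20 20 17 4]
t=3: x=[20.0000 20.0000 20.0000 19.5569 15.6614 6.2766] k=[20 20 20 20 15 6]
t=4: x=[20.0000 20.0000 20.0000 19.2614 14.5871 7.7113] k=[20 20 20 19 16 9]
t=5: x=[20.0000 20.0000 19.8476 18.7192 15.5640 10.4345] k=[20 20 20 18 17 10]
t=6: x=[20.0000 20.0000 19.6952 18.1765 16.2451 11.4288] k=[20 20 20 18 18 11]
t=7: x=[20.0000 20.0000 19.6952 18.3245 17.0692 12.4156] k=[20 20 20 17 19 14]
t=8: x=[20.0000 20.0000 19.5429 17.7815 18.0347 15.0425] k=[20 20 20 16 18 15]
t=9: x=[20.0000 20.0000 19.3905 16.9414 17.3593 15.7148] k=[20 20 17 16 17 18]
t=10: x=[20.0000 19.5278 17.2621 16.3476 17.1176 17.9933] k=[20 20 16 16 17 16]
t=11: x=[20.0000 19.3707 16.5542 16.1991 16.8272 16.3836] k=[20 17 15 14 19 16]
t=12: x=[19.5118 17.0277 15.0905 14.9601 17.8901 16.6692] k=[20 15 17 17 17 19]
t=13: x=[19.1874 15.8918 16.6553 17.0403 17.4076 18.7905] k=[17 17 18 16 19 19]
t=14: x=[16.7811 17.0277 17.5151 16.7930 18.6118 19.0706] k=[16 17 19 15 20 18]
t=15: x=[15.8841 17.0277 18.0721 16.3971 18.9957 18.4160] k=[17 19 19 15 18 16]
t=16: x=[17.0993 18.6389 18.3761 16.1001 17.3593 16.5265] k=[17 20 18 16 19 19]
t=17: x=[17.2587 19.2137 17.9708 16.7930 18.6118 19.0706] k=[15 20 17 15 20 20]
t=18: x=[15.4642 18.7433 17.1104 16.1001 19.2831 20.0000] k=[17 19 18 18 18 20]
t=19: x=[17.0993 18.4824 18.1227 18.0284 18.3715 19.7219] k=[18 18 19 16 17 19]
t=20: x=[17.8448 18.0657 18.3761 16.6446 17.2627 18.7905] k=[19 20 16 15 15 20]
t=21: x=[19.0795 19.2137 16.4027 15.2081 15.9048 19.3036] k=[18 19 16 13 14 19]
t=22: x=[18.0052 18.3261 15.9481 13.6689 14.7828 18.3691] k=[19 16 15 16 13 18]

[0.9500, 0.8000, 0.7500, 0.8000, 0.6500, 0.9000]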